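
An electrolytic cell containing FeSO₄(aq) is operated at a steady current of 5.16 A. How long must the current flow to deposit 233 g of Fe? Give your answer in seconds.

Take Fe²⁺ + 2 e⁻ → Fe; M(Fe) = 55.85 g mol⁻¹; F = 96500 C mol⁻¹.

n(Fe) = m/M = 233 / 55.85 = 4.172 mol.
Each Fe atom requires 2 electrons, so n(e⁻) = 2 × 4.172 = 8.344 mol.
Q = n(e⁻)·F = 8.344 × 96500 = 805200 C.
t = Q/I = 805200 / 5.160 A = 156000 s.

1.56 × 10⁵ s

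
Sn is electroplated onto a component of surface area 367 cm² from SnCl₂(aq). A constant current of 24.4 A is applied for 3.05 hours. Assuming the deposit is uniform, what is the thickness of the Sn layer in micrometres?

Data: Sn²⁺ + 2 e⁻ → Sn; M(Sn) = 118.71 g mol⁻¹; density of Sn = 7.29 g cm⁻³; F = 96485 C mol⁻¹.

Q = I·t = 24.40 × 10980 = 267900 C; n(e⁻) = 2.777 mol.
n(Sn) = n(e⁻)/2 = 1.388 mol, so m = 1.388 × 118.71 = 164.8 g.
Volume = m/ρ = 164.8 / 7.29 = 22.61 cm³.
Thickness = V/A = 22.61 / 367 = 0.0616 cm = 616 μm.

616 μm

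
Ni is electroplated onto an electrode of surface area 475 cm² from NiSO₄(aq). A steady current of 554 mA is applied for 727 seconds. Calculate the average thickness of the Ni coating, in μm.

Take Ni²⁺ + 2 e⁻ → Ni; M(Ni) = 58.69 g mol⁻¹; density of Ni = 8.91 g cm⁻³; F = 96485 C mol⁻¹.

0.289 μm

Q = I·t = 0.5540 × 727.00 = 402.8 C; n(e⁻) = 0.004174 mol.
n(Ni) = n(e⁻)/2 = 0.002087 mol, so m = 0.002087 × 58.69 = 0.1225 g.
Volume = m/ρ = 0.1225 / 8.91 = 0.01375 cm³.
Thickness = V/A = 0.01375 / 475 = 2.89 × 10⁻⁵ cm = 0.289 μm.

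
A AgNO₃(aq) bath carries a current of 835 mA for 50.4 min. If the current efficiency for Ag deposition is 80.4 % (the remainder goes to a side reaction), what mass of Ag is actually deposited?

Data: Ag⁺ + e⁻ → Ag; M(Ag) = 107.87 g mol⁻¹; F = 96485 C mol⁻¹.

Q = I·t = 0.8350 × 3024.0 = 2525 C.
n(e⁻) = 2525/96485 = 0.02617 mol; theoretically n(Ag) = 0.02617/1 = 0.02617 mol, m_theo = 2.823 g.
At 80.4 % efficiency, m_actual = 0.804 × 2.823 = 2.27 g.

2.27 g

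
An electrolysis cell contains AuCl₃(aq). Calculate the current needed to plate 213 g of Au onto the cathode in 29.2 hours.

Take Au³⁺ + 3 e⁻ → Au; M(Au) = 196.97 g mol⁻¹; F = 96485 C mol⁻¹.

n(Au) = 213 / 196.97 = 1.081 mol.
n(e⁻) = 3 × 1.081 = 3.244 mol.
Q = n(e⁻)·F = 3.244 × 96485 = 313000 C.
I = Q/t = 313000 / 105120 s = 2.98 A.

2.98 A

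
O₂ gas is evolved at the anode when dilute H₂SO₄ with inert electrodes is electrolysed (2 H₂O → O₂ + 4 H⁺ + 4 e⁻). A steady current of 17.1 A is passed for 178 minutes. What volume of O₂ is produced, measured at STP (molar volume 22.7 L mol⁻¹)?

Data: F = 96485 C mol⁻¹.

10.7 L

Q = I·t = 17.10 A × 10680 s = 182600 C.
n(e⁻) = Q/F = 182600 / 96485 = 1.893 mol.
4 electrons are transferred per O₂ molecule, so n(O₂) = 1.893 / 4 = 0.4732 mol.
V = n × V_m = 0.4732 × 22.7 = 10.7 L.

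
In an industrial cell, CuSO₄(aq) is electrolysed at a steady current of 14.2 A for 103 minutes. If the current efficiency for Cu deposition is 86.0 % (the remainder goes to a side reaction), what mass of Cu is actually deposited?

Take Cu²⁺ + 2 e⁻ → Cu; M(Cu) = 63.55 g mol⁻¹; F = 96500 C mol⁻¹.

Q = I·t = 14.20 × 6180.0 = 87760 C.
n(e⁻) = 87760/96500 = 0.9094 mol; theoretically n(Cu) = 0.9094/2 = 0.4547 mol, m_theo = 28.90 g.
At 86.0 % efficiency, m_actual = 0.860 × 28.90 = 24.9 g.

24.9 g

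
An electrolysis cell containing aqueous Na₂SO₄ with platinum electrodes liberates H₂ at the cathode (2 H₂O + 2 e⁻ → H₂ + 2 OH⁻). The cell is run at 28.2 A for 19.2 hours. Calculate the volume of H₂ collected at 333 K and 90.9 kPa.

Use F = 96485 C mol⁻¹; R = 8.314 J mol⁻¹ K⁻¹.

Q = I·t = 28.20 A × 69120 s = 1949000 C.
n(e⁻) = Q/F = 1949000 / 96485 = 20.20 mol.
2 electrons are transferred per H₂ molecule, so n(H₂) = 20.20 / 2 = 10.10 mol.
V = nRT/P = (10.10 × 8.314 × 333) / (90.9 × 10³ Pa) = 0.308 m³ = 308 L.

308 L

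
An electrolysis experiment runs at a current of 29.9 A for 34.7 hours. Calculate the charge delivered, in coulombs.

3.74 × 10⁶ C

Q = I·t = 29.90 A × 124920 s = 3.74 × 10⁶ C.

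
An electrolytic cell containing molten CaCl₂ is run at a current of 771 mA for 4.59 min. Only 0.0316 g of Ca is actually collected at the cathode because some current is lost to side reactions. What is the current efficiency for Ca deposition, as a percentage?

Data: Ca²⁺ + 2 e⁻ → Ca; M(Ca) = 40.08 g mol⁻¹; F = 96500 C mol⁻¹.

Q = I·t = 0.7710 × 275.40 = 212.3 C; n(e⁻) = 212.3/96500 = 0.002200 mol.
Theoretical n(Ca) = n(e⁻)/2 = 0.001100 mol, i.e. m_theo = 0.001100 × 40.08 = 0.04409 g.
Efficiency = m_actual / m_theo = 0.0316 / 0.04409 = 71.7 %.

71.7 %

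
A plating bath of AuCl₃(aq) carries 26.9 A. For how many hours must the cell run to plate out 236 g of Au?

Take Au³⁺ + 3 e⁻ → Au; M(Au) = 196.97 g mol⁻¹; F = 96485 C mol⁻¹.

n(Au) = m/M = 236 / 196.97 = 1.198 mol.
Each Au atom requires 3 electrons, so n(e⁻) = 3 × 1.198 = 3.594 mol.
Q = n(e⁻)·F = 3.594 × 96485 = 346800 C.
t = Q/I = 346800 / 26.90 A = 12890 s = 3.58 h.

3.58 h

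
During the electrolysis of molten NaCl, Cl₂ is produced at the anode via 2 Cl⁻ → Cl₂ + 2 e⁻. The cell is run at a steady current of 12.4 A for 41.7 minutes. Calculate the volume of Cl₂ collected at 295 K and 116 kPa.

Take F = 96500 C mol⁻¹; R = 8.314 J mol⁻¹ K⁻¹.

Q = I·t = 12.40 A × 2502.0 s = 31020 C.
n(e⁻) = Q/F = 31020 / 96500 = 0.3215 mol.
2 electrons are transferred per Cl₂ molecule, so n(Cl₂) = 0.3215 / 2 = 0.1608 mol.
V = nRT/P = (0.1608 × 8.314 × 295) / (116 × 10³ Pa) = 0.00340 m³ = 3.40 L.

3.40 L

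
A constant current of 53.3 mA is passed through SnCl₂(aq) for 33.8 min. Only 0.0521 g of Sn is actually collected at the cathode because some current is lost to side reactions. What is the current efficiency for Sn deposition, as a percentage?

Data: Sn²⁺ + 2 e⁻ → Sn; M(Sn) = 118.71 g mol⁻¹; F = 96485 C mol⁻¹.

78.4 %

Q = I·t = 0.05330 × 2028.0 = 108.1 C; n(e⁻) = 108.1/96485 = 0.001120 mol.
Theoretical n(Sn) = n(e⁻)/2 = 0.0005602 mol, i.e. m_theo = 0.0005602 × 118.71 = 0.06650 g.
Efficiency = m_actual / m_theo = 0.0521 / 0.06650 = 78.4 %.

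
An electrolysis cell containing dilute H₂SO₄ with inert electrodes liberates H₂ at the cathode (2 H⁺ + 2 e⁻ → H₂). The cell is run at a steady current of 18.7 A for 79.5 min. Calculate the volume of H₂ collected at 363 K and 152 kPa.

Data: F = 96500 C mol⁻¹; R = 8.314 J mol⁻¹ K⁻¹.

9.18 L

Q = I·t = 18.70 A × 4770.0 s = 89200 C.
n(e⁻) = Q/F = 89200 / 96500 = 0.9243 mol.
2 electrons are transferred per H₂ molecule, so n(H₂) = 0.9243 / 2 = 0.4622 mol.
V = nRT/P = (0.4622 × 8.314 × 363) / (152 × 10³ Pa) = 0.00918 m³ = 9.18 L.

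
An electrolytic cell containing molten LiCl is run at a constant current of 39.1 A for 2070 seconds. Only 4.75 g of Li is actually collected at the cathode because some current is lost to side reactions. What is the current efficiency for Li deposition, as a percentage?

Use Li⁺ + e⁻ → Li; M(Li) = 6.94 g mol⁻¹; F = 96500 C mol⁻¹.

Q = I·t = 39.10 × 2070.0 = 80940 C; n(e⁻) = 80940/96500 = 0.8387 mol.
Theoretical n(Li) = n(e⁻)/1 = 0.8387 mol, i.e. m_theo = 0.8387 × 6.94 = 5.821 g.
Efficiency = m_actual / m_theo = 4.75 / 5.821 = 81.6 %.

81.6 %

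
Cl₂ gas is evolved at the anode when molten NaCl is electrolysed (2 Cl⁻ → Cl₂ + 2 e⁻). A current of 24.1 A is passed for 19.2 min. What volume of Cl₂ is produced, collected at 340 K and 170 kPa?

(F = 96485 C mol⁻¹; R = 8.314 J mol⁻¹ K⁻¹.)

2.39 L

Q = I·t = 24.10 A × 1152.0 s = 27760 C.
n(e⁻) = Q/F = 27760 / 96485 = 0.2877 mol.
2 electrons are transferred per Cl₂ molecule, so n(Cl₂) = 0.2877 / 2 = 0.1439 mol.
V = nRT/P = (0.1439 × 8.314 × 340) / (170 × 10³ Pa) = 0.00239 m³ = 2.39 L.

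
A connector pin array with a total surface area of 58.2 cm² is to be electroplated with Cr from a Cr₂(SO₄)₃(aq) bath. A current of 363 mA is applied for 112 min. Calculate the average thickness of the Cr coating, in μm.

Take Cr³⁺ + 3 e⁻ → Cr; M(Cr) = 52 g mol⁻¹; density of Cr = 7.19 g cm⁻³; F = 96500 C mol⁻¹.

Q = I·t = 0.3630 × 6720.0 = 2439 C; n(e⁻) = 0.02528 mol.
n(Cr) = n(e⁻)/3 = 0.008426 mol, so m = 0.008426 × 52 = 0.4382 g.
Volume = m/ρ = 0.4382 / 7.19 = 0.06094 cm³.
Thickness = V/A = 0.06094 / 58.2 = 0.00105 cm = 10.5 μm.

10.5 μm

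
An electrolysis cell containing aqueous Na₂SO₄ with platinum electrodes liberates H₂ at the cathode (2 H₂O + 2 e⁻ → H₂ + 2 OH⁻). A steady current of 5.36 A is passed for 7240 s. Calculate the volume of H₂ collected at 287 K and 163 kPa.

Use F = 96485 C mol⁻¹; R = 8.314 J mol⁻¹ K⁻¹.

2.94 L

Q = I·t = 5.360 A × 7240.0 s = 38810 C.
n(e⁻) = Q/F = 38810 / 96485 = 0.4022 mol.
2 electrons are transferred per H₂ molecule, so n(H₂) = 0.4022 / 2 = 0.2011 mol.
V = nRT/P = (0.2011 × 8.314 × 287) / (163 × 10³ Pa) = 0.00294 m³ = 2.94 L.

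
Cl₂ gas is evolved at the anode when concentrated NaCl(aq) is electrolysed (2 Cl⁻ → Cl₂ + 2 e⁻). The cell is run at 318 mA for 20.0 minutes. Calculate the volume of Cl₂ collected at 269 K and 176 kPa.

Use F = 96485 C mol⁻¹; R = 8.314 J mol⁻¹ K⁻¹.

Q = I·t = 0.3180 A × 1200.0 s = 381.6 C.
n(e⁻) = Q/F = 381.6 / 96485 = 0.003955 mol.
2 electrons are transferred per Cl₂ molecule, so n(Cl₂) = 0.003955 / 2 = 0.001978 mol.
V = nRT/P = (0.001978 × 8.314 × 269) / (176 × 10³ Pa) = 2.51 × 10⁻⁵ m³ = 0.0251 L.

0.0251 L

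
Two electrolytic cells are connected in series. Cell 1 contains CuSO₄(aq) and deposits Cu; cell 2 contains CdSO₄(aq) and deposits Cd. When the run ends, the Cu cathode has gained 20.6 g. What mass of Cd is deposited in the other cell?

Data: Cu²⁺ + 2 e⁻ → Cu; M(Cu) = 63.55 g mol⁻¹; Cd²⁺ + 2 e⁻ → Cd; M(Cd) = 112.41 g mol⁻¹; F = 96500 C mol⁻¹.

36.4 g

n(Cu) = 20.6 / 63.55 = 0.3242 mol.
Since Cu²⁺ + 2 e⁻ → Cu, n(e⁻) passed = 2 × 0.3242 = 0.6483 mol.
Cells in series carry the same charge, so the same 0.6483 mol of electrons passes through cell 2.
Cd²⁺ + 2 e⁻ → Cd, so n(Cd) = 0.6483 / 2 = 0.3242 mol.
m(Cd) = 0.3242 × 112.41 = 36.4 g.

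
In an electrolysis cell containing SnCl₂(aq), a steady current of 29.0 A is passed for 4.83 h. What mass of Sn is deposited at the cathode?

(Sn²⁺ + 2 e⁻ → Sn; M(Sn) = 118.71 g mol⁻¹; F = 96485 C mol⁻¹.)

310 g

Q = I·t = 29.00 A × 17388 s = 504300 C.
n(e⁻) = Q/F = 504300 / 96485 = 5.226 mol.
Sn²⁺ + 2 e⁻ → Sn, so n(Sn) = n(e⁻)/2 = 2.613 mol.
m = n·M = 2.613 × 118.71 = 310 g.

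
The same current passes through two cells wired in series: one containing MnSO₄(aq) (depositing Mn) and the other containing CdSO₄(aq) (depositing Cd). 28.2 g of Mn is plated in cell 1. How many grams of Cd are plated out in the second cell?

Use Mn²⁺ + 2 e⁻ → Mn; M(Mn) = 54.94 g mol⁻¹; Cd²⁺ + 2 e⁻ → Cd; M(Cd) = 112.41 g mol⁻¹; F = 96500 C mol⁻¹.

n(Mn) = 28.2 / 54.94 = 0.5133 mol.
Since Mn²⁺ + 2 e⁻ → Mn, n(e⁻) passed = 2 × 0.5133 = 1.027 mol.
Cells in series carry the same charge, so the same 1.027 mol of electrons passes through cell 2.
Cd²⁺ + 2 e⁻ → Cd, so n(Cd) = 1.027 / 2 = 0.5133 mol.
m(Cd) = 0.5133 × 112.41 = 57.7 g.

57.7 g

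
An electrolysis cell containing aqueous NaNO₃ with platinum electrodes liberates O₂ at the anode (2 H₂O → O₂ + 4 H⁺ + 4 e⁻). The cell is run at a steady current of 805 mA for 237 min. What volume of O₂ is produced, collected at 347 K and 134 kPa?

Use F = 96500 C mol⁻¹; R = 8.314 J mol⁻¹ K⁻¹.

0.638 L

Q = I·t = 0.8050 A × 14220 s = 11450 C.
n(e⁻) = Q/F = 11450 / 96500 = 0.1186 mol.
4 electrons are transferred per O₂ molecule, so n(O₂) = 0.1186 / 4 = 0.02966 mol.
V = nRT/P = (0.02966 × 8.314 × 347) / (134 × 10³ Pa) = 6.38 × 10⁻⁴ m³ = 0.638 L.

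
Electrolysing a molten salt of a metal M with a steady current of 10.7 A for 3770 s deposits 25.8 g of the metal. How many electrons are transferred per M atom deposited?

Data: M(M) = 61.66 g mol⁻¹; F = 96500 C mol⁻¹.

1

Q = I·t = 10.70 A × 3770.0 s = 40340 C, so n(e⁻) = 40340/96500 = 0.4180 mol.
n(M) deposited = 25.8 / 61.66 = 0.4184 mol.
Electrons per atom = n(e⁻)/n(M) = 0.4180 / 0.4184 = 0.999 ≈ 1, so the ion is M⁺.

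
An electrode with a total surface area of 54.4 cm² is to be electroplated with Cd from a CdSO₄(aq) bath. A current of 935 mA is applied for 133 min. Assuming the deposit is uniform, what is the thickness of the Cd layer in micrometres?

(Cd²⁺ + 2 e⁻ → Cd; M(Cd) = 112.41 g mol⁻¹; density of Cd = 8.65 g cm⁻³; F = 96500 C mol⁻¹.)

Q = I·t = 0.9350 × 7980.0 = 7461 C; n(e⁻) = 0.07732 mol.
n(Cd) = n(e⁻)/2 = 0.03866 mol, so m = 0.03866 × 112.41 = 4.346 g.
Volume = m/ρ = 4.346 / 8.65 = 0.5024 cm³.
Thickness = V/A = 0.5024 / 54.4 = 0.00924 cm = 92.4 μm.

92.4 μm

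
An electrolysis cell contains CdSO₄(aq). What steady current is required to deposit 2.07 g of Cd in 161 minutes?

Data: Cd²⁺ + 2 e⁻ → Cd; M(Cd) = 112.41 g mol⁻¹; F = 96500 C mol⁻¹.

n(Cd) = 2.07 / 112.41 = 0.01841 mol.
n(e⁻) = 2 × 0.01841 = 0.03683 mol.
Q = n(e⁻)·F = 0.03683 × 96500 = 3554 C.
I = Q/t = 3554 / 9660.0 s = 0.368 A.

0.368 A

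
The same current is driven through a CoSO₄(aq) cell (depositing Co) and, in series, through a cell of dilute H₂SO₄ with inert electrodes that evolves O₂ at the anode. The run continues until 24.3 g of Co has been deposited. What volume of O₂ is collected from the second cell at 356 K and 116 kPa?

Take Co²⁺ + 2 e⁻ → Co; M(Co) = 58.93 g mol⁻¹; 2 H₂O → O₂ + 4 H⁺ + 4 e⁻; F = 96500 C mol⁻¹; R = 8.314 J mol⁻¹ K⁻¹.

5.26 L

n(Co) = 24.3 / 58.93 = 0.4124 mol, so n(e⁻) = 2 × 0.4124 = 0.8247 mol.
The cells are in series, so the same 0.8247 mol of electrons passes through the second cell.
2 H₂O → O₂ + 4 H⁺ + 4 e⁻ — 4 mol e⁻ per mol O₂, so n(O₂) = 0.8247/4 = 0.2062 mol.
V = nRT/P = (0.2062 × 8.314 × 356) / (116 × 10³) = 0.00526 m³ = 5.26 L.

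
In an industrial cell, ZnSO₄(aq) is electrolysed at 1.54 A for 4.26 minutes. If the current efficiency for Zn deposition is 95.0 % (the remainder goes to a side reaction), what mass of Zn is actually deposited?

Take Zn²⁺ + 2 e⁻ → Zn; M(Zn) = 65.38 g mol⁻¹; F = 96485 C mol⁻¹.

0.127 g

Q = I·t = 1.540 × 255.60 = 393.6 C.
n(e⁻) = 393.6/96485 = 0.004080 mol; theoretically n(Zn) = 0.004080/2 = 0.002040 mol, m_theo = 0.1334 g.
At 95.0 % efficiency, m_actual = 0.950 × 0.1334 = 0.127 g.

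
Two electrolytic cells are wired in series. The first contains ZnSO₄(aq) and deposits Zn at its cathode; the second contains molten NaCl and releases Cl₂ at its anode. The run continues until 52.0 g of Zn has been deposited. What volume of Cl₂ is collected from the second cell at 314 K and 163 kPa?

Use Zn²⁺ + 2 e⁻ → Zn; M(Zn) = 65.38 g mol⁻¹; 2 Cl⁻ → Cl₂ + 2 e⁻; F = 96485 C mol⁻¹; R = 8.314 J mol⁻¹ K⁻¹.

n(Zn) = 52.0 / 65.38 = 0.7954 mol, so n(e⁻) = 2 × 0.7954 = 1.591 mol.
The cells are in series, so the same 1.591 mol of electrons passes through the second cell.
2 Cl⁻ → Cl₂ + 2 e⁻ — 2 mol e⁻ per mol Cl₂, so n(Cl₂) = 1.591/2 = 0.7954 mol.
V = nRT/P = (0.7954 × 8.314 × 314) / (163 × 10³) = 0.0127 m³ = 12.7 L.

12.7 L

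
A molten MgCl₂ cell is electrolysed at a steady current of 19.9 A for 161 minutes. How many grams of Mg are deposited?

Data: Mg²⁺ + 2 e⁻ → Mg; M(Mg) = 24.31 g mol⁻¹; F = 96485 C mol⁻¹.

Q = I·t = 19.90 A × 9660.0 s = 192200 C.
n(e⁻) = Q/F = 192200 / 96485 = 1.992 mol.
Mg²⁺ + 2 e⁻ → Mg, so n(Mg) = n(e⁻)/2 = 0.9962 mol.
m = n·M = 0.9962 × 24.31 = 24.2 g.

24.2 g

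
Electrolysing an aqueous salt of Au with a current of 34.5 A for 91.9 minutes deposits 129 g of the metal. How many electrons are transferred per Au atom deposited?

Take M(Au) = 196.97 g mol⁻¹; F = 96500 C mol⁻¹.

3

Q = I·t = 34.50 A × 5514.0 s = 190200 C, so n(e⁻) = 190200/96500 = 1.971 mol.
n(Au) deposited = 129 / 196.97 = 0.6549 mol.
Electrons per atom = n(e⁻)/n(Au) = 1.971 / 0.6549 = 3.01 ≈ 3, so the ion is Au³⁺.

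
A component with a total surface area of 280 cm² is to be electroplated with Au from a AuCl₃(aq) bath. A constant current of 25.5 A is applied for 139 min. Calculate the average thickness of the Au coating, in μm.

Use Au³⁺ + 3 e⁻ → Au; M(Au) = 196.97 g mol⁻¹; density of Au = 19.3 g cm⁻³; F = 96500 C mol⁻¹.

268 μm

Q = I·t = 25.50 × 8340.0 = 212700 C; n(e⁻) = 2.204 mol.
n(Au) = n(e⁻)/3 = 0.7346 mol, so m = 0.7346 × 196.97 = 144.7 g.
Volume = m/ρ = 144.7 / 19.3 = 7.497 cm³.
Thickness = V/A = 7.497 / 280 = 0.0268 cm = 268 μm.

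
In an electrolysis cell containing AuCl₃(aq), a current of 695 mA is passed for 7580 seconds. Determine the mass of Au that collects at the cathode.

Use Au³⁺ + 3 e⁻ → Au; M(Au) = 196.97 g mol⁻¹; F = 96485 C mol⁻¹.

3.58 g

Q = I·t = 0.6950 A × 7580.0 s = 5268 C.
n(e⁻) = Q/F = 5268 / 96485 = 0.05460 mol.
Au³⁺ + 3 e⁻ → Au, so n(Au) = n(e⁻)/3 = 0.01820 mol.
m = n·M = 0.01820 × 196.97 = 3.58 g.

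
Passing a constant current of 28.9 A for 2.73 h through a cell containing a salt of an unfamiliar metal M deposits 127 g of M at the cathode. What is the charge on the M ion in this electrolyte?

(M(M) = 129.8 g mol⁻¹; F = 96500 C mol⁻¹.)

+3

Q = I·t = 28.90 A × 9828.0 s = 284000 C, so n(e⁻) = 284000/96500 = 2.943 mol.
n(M) deposited = 127 / 129.8 = 0.9784 mol.
Electrons per atom = n(e⁻)/n(M) = 2.943 / 0.9784 = 3.01 ≈ 3, so the ion is M³⁺.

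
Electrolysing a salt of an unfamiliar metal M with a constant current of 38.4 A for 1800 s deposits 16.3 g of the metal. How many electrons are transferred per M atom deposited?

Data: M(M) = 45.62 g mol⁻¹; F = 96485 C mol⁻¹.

2

Q = I·t = 38.40 A × 1800.0 s = 69120 C, so n(e⁻) = 69120/96485 = 0.7164 mol.
n(M) deposited = 16.3 / 45.62 = 0.3573 mol.
Electrons per atom = n(e⁻)/n(M) = 0.7164 / 0.3573 = 2.00 ≈ 2, so the ion is M²⁺.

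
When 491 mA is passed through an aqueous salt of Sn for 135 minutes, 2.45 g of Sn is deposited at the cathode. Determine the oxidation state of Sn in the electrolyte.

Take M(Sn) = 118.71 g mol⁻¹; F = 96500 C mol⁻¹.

Q = I·t = 0.4910 A × 8100.0 s = 3977 C, so n(e⁻) = 3977/96500 = 0.04121 mol.
n(Sn) deposited = 2.45 / 118.71 = 0.02064 mol.
Electrons per atom = n(e⁻)/n(Sn) = 0.04121 / 0.02064 = 2.00 ≈ 2, so the ion is Sn²⁺.

+2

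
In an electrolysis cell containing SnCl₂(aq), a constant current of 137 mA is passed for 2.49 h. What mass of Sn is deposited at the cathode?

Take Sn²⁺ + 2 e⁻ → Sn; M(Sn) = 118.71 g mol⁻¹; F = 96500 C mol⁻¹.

0.755 g

Q = I·t = 0.1370 A × 8964.0 s = 1228 C.
n(e⁻) = Q/F = 1228 / 96500 = 0.01273 mol.
Sn²⁺ + 2 e⁻ → Sn, so n(Sn) = n(e⁻)/2 = 0.006363 mol.
m = n·M = 0.006363 × 118.71 = 0.755 g.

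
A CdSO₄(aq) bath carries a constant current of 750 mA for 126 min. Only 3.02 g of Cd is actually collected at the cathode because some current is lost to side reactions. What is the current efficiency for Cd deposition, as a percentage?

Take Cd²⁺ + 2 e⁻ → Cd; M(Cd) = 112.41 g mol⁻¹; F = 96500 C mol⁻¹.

91.4 %

Q = I·t = 0.7500 × 7560.0 = 5670 C; n(e⁻) = 5670/96500 = 0.05876 mol.
Theoretical n(Cd) = n(e⁻)/2 = 0.02938 mol, i.e. m_theo = 0.02938 × 112.41 = 3.302 g.
Efficiency = m_actual / m_theo = 3.02 / 3.302 = 91.4 %.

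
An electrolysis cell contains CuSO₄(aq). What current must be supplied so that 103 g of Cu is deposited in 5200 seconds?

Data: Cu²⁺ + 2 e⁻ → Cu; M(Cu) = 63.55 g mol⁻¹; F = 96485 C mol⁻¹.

60.1 A

n(Cu) = 103 / 63.55 = 1.621 mol.
n(e⁻) = 2 × 1.621 = 3.242 mol.
Q = n(e⁻)·F = 3.242 × 96485 = 312800 C.
I = Q/t = 312800 / 5200.0 s = 60.1 A.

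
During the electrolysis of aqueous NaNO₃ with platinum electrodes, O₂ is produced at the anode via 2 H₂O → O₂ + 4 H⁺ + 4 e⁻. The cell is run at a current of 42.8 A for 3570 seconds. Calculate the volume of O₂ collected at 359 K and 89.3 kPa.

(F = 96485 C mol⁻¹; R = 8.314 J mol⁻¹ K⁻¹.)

Q = I·t = 42.80 A × 3570.0 s = 152800 C.
n(e⁻) = Q/F = 152800 / 96485 = 1.584 mol.
4 electrons are transferred per O₂ molecule, so n(O₂) = 1.584 / 4 = 0.3959 mol.
V = nRT/P = (0.3959 × 8.314 × 359) / (89.3 × 10³ Pa) = 0.0132 m³ = 13.2 L.

13.2 L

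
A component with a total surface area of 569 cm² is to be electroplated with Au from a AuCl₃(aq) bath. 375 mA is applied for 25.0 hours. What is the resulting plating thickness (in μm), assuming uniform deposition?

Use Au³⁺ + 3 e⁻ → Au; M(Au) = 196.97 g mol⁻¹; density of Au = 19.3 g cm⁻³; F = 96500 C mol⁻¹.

Q = I·t = 0.3750 × 90000 = 33750 C; n(e⁻) = 0.3497 mol.
n(Au) = n(e⁻)/3 = 0.1166 mol, so m = 0.1166 × 196.97 = 22.96 g.
Volume = m/ρ = 22.96 / 19.3 = 1.190 cm³.
Thickness = V/A = 1.190 / 569 = 0.00209 cm = 20.9 μm.

20.9 μm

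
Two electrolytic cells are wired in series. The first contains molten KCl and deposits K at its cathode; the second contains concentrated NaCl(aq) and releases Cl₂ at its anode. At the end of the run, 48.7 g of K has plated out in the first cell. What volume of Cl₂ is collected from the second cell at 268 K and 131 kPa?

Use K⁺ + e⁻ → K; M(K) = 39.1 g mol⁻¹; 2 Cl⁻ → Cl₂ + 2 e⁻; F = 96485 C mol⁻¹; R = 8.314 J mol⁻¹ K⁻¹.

n(K) = 48.7 / 39.1 = 1.246 mol, so n(e⁻) = 1 × 1.246 = 1.246 mol.
The cells are in series, so the same 1.246 mol of electrons passes through the second cell.
2 Cl⁻ → Cl₂ + 2 e⁻ — 2 mol e⁻ per mol Cl₂, so n(Cl₂) = 1.246/2 = 0.6228 mol.
V = nRT/P = (0.6228 × 8.314 × 268) / (131 × 10³) = 0.0106 m³ = 10.6 L.

10.6 L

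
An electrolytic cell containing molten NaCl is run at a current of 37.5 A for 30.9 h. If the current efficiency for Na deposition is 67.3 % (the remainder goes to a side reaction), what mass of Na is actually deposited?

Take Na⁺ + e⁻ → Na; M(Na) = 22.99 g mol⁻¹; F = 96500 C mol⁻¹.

Q = I·t = 37.50 × 111240 = 4172000 C.
n(e⁻) = 4172000/96500 = 43.23 mol; theoretically n(Na) = 43.23/1 = 43.23 mol, m_theo = 993.8 g.
At 67.3 % efficiency, m_actual = 0.673 × 993.8 = 669 g.

669 g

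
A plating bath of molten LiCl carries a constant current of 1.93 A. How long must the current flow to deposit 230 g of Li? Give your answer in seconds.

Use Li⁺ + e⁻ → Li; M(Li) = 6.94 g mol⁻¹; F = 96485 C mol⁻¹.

n(Li) = m/M = 230 / 6.94 = 33.14 mol.
Each Li atom requires 1 electron, so n(e⁻) = 1 × 33.14 = 33.14 mol.
Q = n(e⁻)·F = 33.14 × 96485 = 3198000 C.
t = Q/I = 3198000 / 1.930 A = 1657000 s.

1.66 × 10⁶ s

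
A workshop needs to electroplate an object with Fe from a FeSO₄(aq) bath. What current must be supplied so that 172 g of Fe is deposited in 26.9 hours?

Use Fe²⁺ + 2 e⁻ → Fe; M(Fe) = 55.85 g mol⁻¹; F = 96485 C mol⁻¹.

6.14 A

n(Fe) = 172 / 55.85 = 3.080 mol.
n(e⁻) = 2 × 3.080 = 6.159 mol.
Q = n(e⁻)·F = 6.159 × 96485 = 594300 C.
I = Q/t = 594300 / 96840 s = 6.14 A.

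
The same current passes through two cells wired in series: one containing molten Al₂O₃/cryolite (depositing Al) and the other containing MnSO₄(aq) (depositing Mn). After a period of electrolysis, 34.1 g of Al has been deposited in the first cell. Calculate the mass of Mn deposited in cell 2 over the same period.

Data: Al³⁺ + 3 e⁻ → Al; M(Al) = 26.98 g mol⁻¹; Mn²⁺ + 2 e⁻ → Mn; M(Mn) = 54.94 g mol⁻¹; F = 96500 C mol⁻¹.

n(Al) = 34.1 / 26.98 = 1.264 mol.
Since Al³⁺ + 3 e⁻ → Al, n(e⁻) passed = 3 × 1.264 = 3.792 mol.
Cells in series carry the same charge, so the same 3.792 mol of electrons passes through cell 2.
Mn²⁺ + 2 e⁻ → Mn, so n(Mn) = 3.792 / 2 = 1.896 mol.
m(Mn) = 1.896 × 54.94 = 104 g.

104 g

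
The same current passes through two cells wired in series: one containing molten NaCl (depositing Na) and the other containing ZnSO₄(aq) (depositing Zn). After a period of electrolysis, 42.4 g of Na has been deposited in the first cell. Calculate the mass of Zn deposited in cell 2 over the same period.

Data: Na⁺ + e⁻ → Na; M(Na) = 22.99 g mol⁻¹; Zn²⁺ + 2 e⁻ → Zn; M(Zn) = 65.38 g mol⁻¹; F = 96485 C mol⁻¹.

n(Na) = 42.4 / 22.99 = 1.844 mol.
Since Na⁺ + e⁻ → Na, n(e⁻) passed = 1 × 1.844 = 1.844 mol.
Cells in series carry the same charge, so the same 1.844 mol of electrons passes through cell 2.
Zn²⁺ + 2 e⁻ → Zn, so n(Zn) = 1.844 / 2 = 0.9221 mol.
m(Zn) = 0.9221 × 65.38 = 60.3 g.

60.3 g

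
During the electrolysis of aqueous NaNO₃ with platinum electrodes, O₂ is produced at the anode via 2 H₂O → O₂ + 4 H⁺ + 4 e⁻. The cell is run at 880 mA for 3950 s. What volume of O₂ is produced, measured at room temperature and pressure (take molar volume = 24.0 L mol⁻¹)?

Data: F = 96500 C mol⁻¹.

0.216 L

Q = I·t = 0.8800 A × 3950.0 s = 3476 C.
n(e⁻) = Q/F = 3476 / 96500 = 0.03602 mol.
4 electrons are transferred per O₂ molecule, so n(O₂) = 0.03602 / 4 = 0.009005 mol.
V = n × V_m = 0.009005 × 24.0 = 0.216 L.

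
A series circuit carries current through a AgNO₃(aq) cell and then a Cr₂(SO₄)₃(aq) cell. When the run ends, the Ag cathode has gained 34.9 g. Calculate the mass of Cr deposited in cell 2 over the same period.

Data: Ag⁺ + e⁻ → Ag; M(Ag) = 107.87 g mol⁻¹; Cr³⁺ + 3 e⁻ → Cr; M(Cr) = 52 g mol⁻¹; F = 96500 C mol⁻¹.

n(Ag) = 34.9 / 107.87 = 0.3235 mol.
Since Ag⁺ + e⁻ → Ag, n(e⁻) passed = 1 × 0.3235 = 0.3235 mol.
Cells in series carry the same charge, so the same 0.3235 mol of electrons passes through cell 2.
Cr³⁺ + 3 e⁻ → Cr, so n(Cr) = 0.3235 / 3 = 0.1078 mol.
m(Cr) = 0.1078 × 52 = 5.61 g.

5.61 g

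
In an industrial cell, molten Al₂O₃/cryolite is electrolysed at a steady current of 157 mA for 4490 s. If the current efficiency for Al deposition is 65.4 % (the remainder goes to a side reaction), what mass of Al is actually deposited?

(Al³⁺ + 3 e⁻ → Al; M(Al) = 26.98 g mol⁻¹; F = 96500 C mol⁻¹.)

0.0430 g

Q = I·t = 0.1570 × 4490.0 = 704.9 C.
n(e⁻) = 704.9/96500 = 0.007305 mol; theoretically n(Al) = 0.007305/3 = 0.002435 mol, m_theo = 0.06570 g.
At 65.4 % efficiency, m_actual = 0.654 × 0.06570 = 0.0430 g.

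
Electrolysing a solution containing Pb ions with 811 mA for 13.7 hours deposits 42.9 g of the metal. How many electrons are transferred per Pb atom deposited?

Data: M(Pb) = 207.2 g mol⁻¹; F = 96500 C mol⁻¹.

2

Q = I·t = 0.8110 A × 49320 s = 40000 C, so n(e⁻) = 40000/96500 = 0.4145 mol.
n(Pb) deposited = 42.9 / 207.2 = 0.2070 mol.
Electrons per atom = n(e⁻)/n(Pb) = 0.4145 / 0.2070 = 2.00 ≈ 2, so the ion is Pb²⁺.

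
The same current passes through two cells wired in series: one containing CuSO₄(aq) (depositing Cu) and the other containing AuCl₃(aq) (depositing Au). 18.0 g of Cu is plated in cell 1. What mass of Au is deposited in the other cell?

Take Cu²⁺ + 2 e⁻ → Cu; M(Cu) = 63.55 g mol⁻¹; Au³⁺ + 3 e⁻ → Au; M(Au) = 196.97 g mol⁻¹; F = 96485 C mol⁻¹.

n(Cu) = 18.0 / 63.55 = 0.2832 mol.
Since Cu²⁺ + 2 e⁻ → Cu, n(e⁻) passed = 2 × 0.2832 = 0.5665 mol.
Cells in series carry the same charge, so the same 0.5665 mol of electrons passes through cell 2.
Au³⁺ + 3 e⁻ → Au, so n(Au) = 0.5665 / 3 = 0.1888 mol.
m(Au) = 0.1888 × 196.97 = 37.2 g.

37.2 g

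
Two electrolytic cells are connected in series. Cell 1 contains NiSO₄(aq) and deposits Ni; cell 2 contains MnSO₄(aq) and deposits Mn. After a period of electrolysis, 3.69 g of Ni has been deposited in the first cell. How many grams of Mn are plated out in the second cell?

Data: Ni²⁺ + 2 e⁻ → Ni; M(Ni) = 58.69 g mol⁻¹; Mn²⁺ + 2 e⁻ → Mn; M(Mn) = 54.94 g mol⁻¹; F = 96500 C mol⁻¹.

n(Ni) = 3.69 / 58.69 = 0.06287 mol.
Since Ni²⁺ + 2 e⁻ → Ni, n(e⁻) passed = 2 × 0.06287 = 0.1257 mol.
Cells in series carry the same charge, so the same 0.1257 mol of electrons passes through cell 2.
Mn²⁺ + 2 e⁻ → Mn, so n(Mn) = 0.1257 / 2 = 0.06287 mol.
m(Mn) = 0.06287 × 54.94 = 3.45 g.

3.45 g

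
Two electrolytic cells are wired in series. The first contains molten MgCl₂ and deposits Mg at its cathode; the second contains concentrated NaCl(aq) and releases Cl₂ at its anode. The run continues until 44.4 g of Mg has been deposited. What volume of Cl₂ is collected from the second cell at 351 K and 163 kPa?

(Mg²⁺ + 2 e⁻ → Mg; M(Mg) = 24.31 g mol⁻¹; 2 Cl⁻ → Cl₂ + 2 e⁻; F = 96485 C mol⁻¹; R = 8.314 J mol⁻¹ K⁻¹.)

32.7 L

n(Mg) = 44.4 / 24.31 = 1.826 mol, so n(e⁻) = 2 × 1.826 = 3.653 mol.
The cells are in series, so the same 3.653 mol of electrons passes through the second cell.
2 Cl⁻ → Cl₂ + 2 e⁻ — 2 mol e⁻ per mol Cl₂, so n(Cl₂) = 3.653/2 = 1.826 mol.
V = nRT/P = (1.826 × 8.314 × 351) / (163 × 10³) = 0.0327 m³ = 32.7 L.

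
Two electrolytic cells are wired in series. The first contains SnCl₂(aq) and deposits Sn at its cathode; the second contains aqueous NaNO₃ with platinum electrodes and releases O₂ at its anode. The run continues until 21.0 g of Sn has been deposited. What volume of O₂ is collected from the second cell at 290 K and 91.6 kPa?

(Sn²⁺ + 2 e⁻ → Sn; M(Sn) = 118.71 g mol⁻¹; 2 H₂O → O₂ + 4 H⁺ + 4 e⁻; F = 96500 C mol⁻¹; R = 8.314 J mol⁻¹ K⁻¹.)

n(Sn) = 21.0 / 118.71 = 0.1769 mol, so n(e⁻) = 2 × 0.1769 = 0.3538 mol.
The cells are in series, so the same 0.3538 mol of electrons passes through the second cell.
2 H₂O → O₂ + 4 H⁺ + 4 e⁻ — 4 mol e⁻ per mol O₂, so n(O₂) = 0.3538/4 = 0.08845 mol.
V = nRT/P = (0.08845 × 8.314 × 290) / (91.6 × 10³) = 0.00233 m³ = 2.33 L.

2.33 L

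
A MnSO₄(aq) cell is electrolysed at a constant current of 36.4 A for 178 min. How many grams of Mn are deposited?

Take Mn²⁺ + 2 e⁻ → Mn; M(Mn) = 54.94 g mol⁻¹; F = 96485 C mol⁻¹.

111 g

Q = I·t = 36.40 A × 10680 s = 388800 C.
n(e⁻) = Q/F = 388800 / 96485 = 4.029 mol.
Mn²⁺ + 2 e⁻ → Mn, so n(Mn) = n(e⁻)/2 = 2.015 mol.
m = n·M = 2.015 × 54.94 = 111 g.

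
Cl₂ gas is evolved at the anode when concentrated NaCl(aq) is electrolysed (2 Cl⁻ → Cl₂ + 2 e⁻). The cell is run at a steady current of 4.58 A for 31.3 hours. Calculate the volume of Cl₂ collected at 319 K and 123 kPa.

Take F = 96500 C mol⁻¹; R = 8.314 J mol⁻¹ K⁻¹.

Q = I·t = 4.580 A × 112680 s = 516100 C.
n(e⁻) = Q/F = 516100 / 96500 = 5.348 mol.
2 electrons are transferred per Cl₂ molecule, so n(Cl₂) = 5.348 / 2 = 2.674 mol.
V = nRT/P = (2.674 × 8.314 × 319) / (123 × 10³ Pa) = 0.0577 m³ = 57.7 L.

57.7 L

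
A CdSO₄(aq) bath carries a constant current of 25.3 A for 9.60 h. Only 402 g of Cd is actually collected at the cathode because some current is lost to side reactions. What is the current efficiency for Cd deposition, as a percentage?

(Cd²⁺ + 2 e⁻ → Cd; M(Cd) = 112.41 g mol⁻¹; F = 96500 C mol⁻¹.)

78.9 %

Q = I·t = 25.30 × 34560 = 874400 C; n(e⁻) = 874400/96500 = 9.061 mol.
Theoretical n(Cd) = n(e⁻)/2 = 4.530 mol, i.e. m_theo = 4.530 × 112.41 = 509.3 g.
Efficiency = m_actual / m_theo = 402 / 509.3 = 78.9 %.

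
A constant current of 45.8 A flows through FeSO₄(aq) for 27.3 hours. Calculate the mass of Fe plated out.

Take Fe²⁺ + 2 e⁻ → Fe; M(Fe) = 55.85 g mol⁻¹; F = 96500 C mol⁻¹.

1300 g

Q = I·t = 45.80 A × 98280 s = 4501000 C.
n(e⁻) = Q/F = 4501000 / 96500 = 46.64 mol.
Fe²⁺ + 2 e⁻ → Fe, so n(Fe) = n(e⁻)/2 = 23.32 mol.
m = n·M = 23.32 × 55.85 = 1300 g.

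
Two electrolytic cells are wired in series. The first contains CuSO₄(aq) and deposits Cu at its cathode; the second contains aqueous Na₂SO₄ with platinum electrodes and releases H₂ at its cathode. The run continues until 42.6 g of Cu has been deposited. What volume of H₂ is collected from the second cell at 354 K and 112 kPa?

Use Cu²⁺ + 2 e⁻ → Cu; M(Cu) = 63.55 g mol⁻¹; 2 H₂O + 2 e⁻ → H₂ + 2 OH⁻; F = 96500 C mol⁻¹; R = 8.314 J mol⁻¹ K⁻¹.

17.6 L

n(Cu) = 42.6 / 63.55 = 0.6703 mol, so n(e⁻) = 2 × 0.6703 = 1.341 mol.
The cells are in series, so the same 1.341 mol of electrons passes through the second cell.
2 H₂O + 2 e⁻ → H₂ + 2 OH⁻ — 2 mol e⁻ per mol H₂, so n(H₂) = 1.341/2 = 0.6703 mol.
V = nRT/P = (0.6703 × 8.314 × 354) / (112 × 10³) = 0.0176 m³ = 17.6 L.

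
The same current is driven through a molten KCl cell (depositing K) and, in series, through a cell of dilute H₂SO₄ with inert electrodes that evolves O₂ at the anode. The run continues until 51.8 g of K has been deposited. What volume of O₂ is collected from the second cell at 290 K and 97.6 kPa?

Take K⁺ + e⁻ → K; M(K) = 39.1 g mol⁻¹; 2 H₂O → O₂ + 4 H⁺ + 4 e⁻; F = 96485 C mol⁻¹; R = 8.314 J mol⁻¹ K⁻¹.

n(K) = 51.8 / 39.1 = 1.325 mol, so n(e⁻) = 1 × 1.325 = 1.325 mol.
The cells are in series, so the same 1.325 mol of electrons passes through the second cell.
2 H₂O → O₂ + 4 H⁺ + 4 e⁻ — 4 mol e⁻ per mol O₂, so n(O₂) = 1.325/4 = 0.3312 mol.
V = nRT/P = (0.3312 × 8.314 × 290) / (97.6 × 10³) = 0.00818 m³ = 8.18 L.

8.18 L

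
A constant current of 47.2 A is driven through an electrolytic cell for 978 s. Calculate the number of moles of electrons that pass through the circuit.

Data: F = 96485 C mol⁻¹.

Q = I·t = 47.20 A × 978.00 s = 46160 C.
n(e⁻) = Q/F = 46160 / 96485 = 0.478 mol.

0.478 mol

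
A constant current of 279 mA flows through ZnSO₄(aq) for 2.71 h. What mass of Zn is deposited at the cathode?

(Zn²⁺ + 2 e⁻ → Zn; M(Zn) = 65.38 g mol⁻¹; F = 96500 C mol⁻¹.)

Q = I·t = 0.2790 A × 9756.0 s = 2722 C.
n(e⁻) = Q/F = 2722 / 96500 = 0.02821 mol.
Zn²⁺ + 2 e⁻ → Zn, so n(Zn) = n(e⁻)/2 = 0.01410 mol.
m = n·M = 0.01410 × 65.38 = 0.922 g.

0.922 g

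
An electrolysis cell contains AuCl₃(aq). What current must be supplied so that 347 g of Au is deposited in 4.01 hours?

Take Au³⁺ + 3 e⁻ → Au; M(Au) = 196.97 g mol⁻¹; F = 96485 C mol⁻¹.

35.3 A

n(Au) = 347 / 196.97 = 1.762 mol.
n(e⁻) = 3 × 1.762 = 5.285 mol.
Q = n(e⁻)·F = 5.285 × 96485 = 509900 C.
I = Q/t = 509900 / 14436 s = 35.3 A.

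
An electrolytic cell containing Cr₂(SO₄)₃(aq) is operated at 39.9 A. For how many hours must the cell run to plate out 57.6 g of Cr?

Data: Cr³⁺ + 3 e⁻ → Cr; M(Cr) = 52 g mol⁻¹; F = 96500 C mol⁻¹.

n(Cr) = m/M = 57.6 / 52 = 1.108 mol.
Each Cr atom requires 3 electrons, so n(e⁻) = 3 × 1.108 = 3.323 mol.
Q = n(e⁻)·F = 3.323 × 96500 = 320700 C.
t = Q/I = 320700 / 39.90 A = 8037 s = 2.23 h.

2.23 h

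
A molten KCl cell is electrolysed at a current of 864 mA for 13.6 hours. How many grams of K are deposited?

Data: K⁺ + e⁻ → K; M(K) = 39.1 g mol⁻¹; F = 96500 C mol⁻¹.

Q = I·t = 0.8640 A × 48960 s = 42300 C.
n(e⁻) = Q/F = 42300 / 96500 = 0.4384 mol.
K⁺ + e⁻ → K, so n(K) = n(e⁻)/1 = 0.4384 mol.
m = n·M = 0.4384 × 39.1 = 17.1 g.

17.1 g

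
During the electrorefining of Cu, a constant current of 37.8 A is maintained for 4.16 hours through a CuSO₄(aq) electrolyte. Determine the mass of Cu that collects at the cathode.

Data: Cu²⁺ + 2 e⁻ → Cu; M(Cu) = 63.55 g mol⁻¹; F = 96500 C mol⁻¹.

Q = I·t = 37.80 A × 14976 s = 566100 C.
n(e⁻) = Q/F = 566100 / 96500 = 5.866 mol.
Cu²⁺ + 2 e⁻ → Cu, so n(Cu) = n(e⁻)/2 = 2.933 mol.
m = n·M = 2.933 × 63.55 = 186 g.

186 g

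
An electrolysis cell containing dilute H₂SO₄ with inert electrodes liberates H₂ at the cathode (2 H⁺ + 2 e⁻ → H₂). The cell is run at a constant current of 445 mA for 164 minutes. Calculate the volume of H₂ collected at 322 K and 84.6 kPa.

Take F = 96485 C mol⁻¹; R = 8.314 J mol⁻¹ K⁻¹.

0.718 L

Q = I·t = 0.4450 A × 9840.0 s = 4379 C.
n(e⁻) = Q/F = 4379 / 96485 = 0.04538 mol.
2 electrons are transferred per H₂ molecule, so n(H₂) = 0.04538 / 2 = 0.02269 mol.
V = nRT/P = (0.02269 × 8.314 × 322) / (84.6 × 10³ Pa) = 7.18 × 10⁻⁴ m³ = 0.718 L.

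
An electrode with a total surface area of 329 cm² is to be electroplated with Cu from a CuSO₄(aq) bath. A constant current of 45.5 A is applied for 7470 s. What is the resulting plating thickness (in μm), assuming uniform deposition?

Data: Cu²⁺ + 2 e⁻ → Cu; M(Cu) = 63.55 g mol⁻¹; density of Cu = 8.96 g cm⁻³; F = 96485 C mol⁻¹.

380 μm

Q = I·t = 45.50 × 7470.0 = 339900 C; n(e⁻) = 3.523 mol.
n(Cu) = n(e⁻)/2 = 1.761 mol, so m = 1.761 × 63.55 = 111.9 g.
Volume = m/ρ = 111.9 / 8.96 = 12.49 cm³.
Thickness = V/A = 12.49 / 329 = 0.0380 cm = 380 μm.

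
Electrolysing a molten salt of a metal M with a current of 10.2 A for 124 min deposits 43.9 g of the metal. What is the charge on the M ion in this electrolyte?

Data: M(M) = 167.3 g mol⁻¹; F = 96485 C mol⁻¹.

+3

Q = I·t = 10.20 A × 7440.0 s = 75890 C, so n(e⁻) = 75890/96485 = 0.7865 mol.
n(M) deposited = 43.9 / 167.3 = 0.2624 mol.
Electrons per atom = n(e⁻)/n(M) = 0.7865 / 0.2624 = 3.00 ≈ 3, so the ion is M³⁺.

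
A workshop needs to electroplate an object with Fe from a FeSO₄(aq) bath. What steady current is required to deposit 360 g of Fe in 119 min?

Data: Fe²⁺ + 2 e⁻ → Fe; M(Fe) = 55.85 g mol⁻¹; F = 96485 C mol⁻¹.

174 A

n(Fe) = 360 / 55.85 = 6.446 mol.
n(e⁻) = 2 × 6.446 = 12.89 mol.
Q = n(e⁻)·F = 12.89 × 96485 = 1244000 C.
I = Q/t = 1244000 / 7140.0 s = 174 A.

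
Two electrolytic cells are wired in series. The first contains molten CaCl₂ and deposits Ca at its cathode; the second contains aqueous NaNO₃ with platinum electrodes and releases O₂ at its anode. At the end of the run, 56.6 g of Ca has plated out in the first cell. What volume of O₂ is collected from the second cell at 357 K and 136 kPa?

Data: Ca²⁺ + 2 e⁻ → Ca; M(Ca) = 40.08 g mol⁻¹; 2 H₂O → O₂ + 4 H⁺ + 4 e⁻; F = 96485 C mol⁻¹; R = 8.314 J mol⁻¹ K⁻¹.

n(Ca) = 56.6 / 40.08 = 1.412 mol, so n(e⁻) = 2 × 1.412 = 2.824 mol.
The cells are in series, so the same 2.824 mol of electrons passes through the second cell.
2 H₂O → O₂ + 4 H⁺ + 4 e⁻ — 4 mol e⁻ per mol O₂, so n(O₂) = 2.824/4 = 0.7061 mol.
V = nRT/P = (0.7061 × 8.314 × 357) / (136 × 10³) = 0.0154 m³ = 15.4 L.

15.4 L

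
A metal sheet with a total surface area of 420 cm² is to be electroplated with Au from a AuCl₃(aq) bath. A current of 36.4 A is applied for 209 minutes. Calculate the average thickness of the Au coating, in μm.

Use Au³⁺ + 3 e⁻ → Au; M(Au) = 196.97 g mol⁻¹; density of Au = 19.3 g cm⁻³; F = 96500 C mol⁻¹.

383 μm

Q = I·t = 36.40 × 12540 = 456500 C; n(e⁻) = 4.730 mol.
n(Au) = n(e⁻)/3 = 1.577 mol, so m = 1.577 × 196.97 = 310.6 g.
Volume = m/ρ = 310.6 / 19.3 = 16.09 cm³.
Thickness = V/A = 16.09 / 420 = 0.0383 cm = 383 μm.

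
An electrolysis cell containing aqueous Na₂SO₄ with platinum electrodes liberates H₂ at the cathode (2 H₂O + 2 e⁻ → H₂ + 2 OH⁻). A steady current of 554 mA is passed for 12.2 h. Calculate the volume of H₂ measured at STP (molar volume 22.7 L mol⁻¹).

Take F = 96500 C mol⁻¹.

Q = I·t = 0.5540 A × 43920 s = 24330 C.
n(e⁻) = Q/F = 24330 / 96500 = 0.2521 mol.
2 electrons are transferred per H₂ molecule, so n(H₂) = 0.2521 / 2 = 0.1261 mol.
V = n × V_m = 0.1261 × 22.7 = 2.86 L.

2.86 L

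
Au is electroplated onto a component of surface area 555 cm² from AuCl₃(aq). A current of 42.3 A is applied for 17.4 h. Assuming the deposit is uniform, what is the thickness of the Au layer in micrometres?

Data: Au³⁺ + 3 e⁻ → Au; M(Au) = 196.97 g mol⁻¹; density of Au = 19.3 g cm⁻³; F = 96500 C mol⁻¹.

Q = I·t = 42.30 × 62640 = 2650000 C; n(e⁻) = 27.46 mol.
n(Au) = n(e⁻)/3 = 9.153 mol, so m = 9.153 × 196.97 = 1803 g.
Volume = m/ρ = 1803 / 19.3 = 93.41 cm³.
Thickness = V/A = 93.41 / 555 = 0.168 cm = 1680 μm.

1680 μm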